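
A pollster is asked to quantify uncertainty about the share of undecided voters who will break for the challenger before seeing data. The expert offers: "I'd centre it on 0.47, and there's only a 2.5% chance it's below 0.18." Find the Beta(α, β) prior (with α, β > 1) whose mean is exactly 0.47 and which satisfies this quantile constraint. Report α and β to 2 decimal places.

α ≈ 4.38, β ≈ 4.94

With mean 0.47 fixed, write α = 0.47s, β = 0.53s where s = α+β.
Need P(θ < 0.18) = 0.025 under Beta(0.47s, 0.53s). Normal approximation: (q−m)/√(m(1−m)/s) ≈ z_{0.025} = -1.96, so s ≈ 0.47·0.53·(-1.96)²/(0.18−0.47)² = 11.4.
At s = 11.4: P(θ<0.18) ≈ 0.015. Adjusting to match 0.025 gives s ≈ 9.32.
So α = 0.47·9.32 ≈ 4.38, β = 0.53·9.32 ≈ 4.94.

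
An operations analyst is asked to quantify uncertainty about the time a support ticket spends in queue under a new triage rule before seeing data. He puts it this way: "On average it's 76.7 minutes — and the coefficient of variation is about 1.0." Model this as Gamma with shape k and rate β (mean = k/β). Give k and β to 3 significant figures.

k ≈ 1, β ≈ 0.013

For Gamma(k, rate β): mean = k/β, variance = k/β², so CV = 1/√k.
CV = 1.0, hence k = 1/CV² = 1.
Then β = k/mean = 1/76.7 = 0.013.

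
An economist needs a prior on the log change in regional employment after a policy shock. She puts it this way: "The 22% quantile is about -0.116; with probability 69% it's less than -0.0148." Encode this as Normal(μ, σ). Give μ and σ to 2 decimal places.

μ = -0.05, σ = 0.08

The p-quantile of Normal(μ,σ) is μ + z_p·σ, with z_{0.22} = -0.7722 and z_{0.69} = 0.4959.
Eliminate σ: μ = (z₂·x₁ − z₁·x₂)/(z₂ − z₁) = (0.4959·-0.116 − (-0.7722)·-0.0148)/1.268 = -0.05.
Then σ = (x₂ − x₁)/(z₂ − z₁) = (-0.0148 − -0.116)/1.268 = 0.08.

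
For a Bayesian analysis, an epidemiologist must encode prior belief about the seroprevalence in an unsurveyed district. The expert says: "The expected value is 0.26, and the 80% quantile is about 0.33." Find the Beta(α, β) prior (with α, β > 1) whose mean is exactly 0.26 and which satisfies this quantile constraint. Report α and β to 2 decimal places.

α ≈ 6.82, β ≈ 19.41

With mean 0.26 fixed, write α = 0.26s, β = 0.74s where s = α+β.
Need P(θ < 0.33) = 0.8 under Beta(0.26s, 0.74s). Normal approximation: (q−m)/√(m(1−m)/s) ≈ z_{0.8} = 0.842, so s ≈ 0.26·0.74·(0.842)²/(0.33−0.26)² = 27.8.
At s = 27.8: P(θ<0.33) ≈ 0.806. Adjusting to match 0.8 gives s ≈ 26.23.
So α = 0.26·26.23 ≈ 6.82, β = 0.74·26.23 ≈ 19.41.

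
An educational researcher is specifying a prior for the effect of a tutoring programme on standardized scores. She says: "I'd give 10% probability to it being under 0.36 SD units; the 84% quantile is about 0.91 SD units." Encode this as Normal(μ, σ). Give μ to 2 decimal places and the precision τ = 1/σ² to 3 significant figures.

μ = 0.67, τ = 17.1

For Normal(μ,σ), the p-quantile is μ + z_p·σ. Here z_{0.1} = -1.282, z_{0.84} = 0.9945.
So 0.36 = μ − 1.282σ and 0.91 = μ + 0.9945σ.
Subtracting: σ = (0.91 − 0.36)/(0.9945 − (-1.282)) = 0.24.
Then μ = 0.36 − (-1.282)·0.24 = 0.67.
Precision τ = 1/σ² = 1/0.2417² = 17.1.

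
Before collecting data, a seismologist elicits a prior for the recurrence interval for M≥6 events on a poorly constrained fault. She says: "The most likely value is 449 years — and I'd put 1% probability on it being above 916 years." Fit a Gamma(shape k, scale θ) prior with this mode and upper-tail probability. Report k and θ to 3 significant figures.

Gamma(k,θ) with k>1 has mode (k−1)θ, so θ = 449/(k−1).
Need P(X < 916) = 0.99 with θ tied to k this way. Start at k = 2, θ = 449: P(X<916) ≈ 0.605.
Too low — raise k to concentrate. Iterating converges to k ≈ 10.6.
Then θ = 449/(10.6−1) ≈ 46.6.

k ≈ 10.6, θ ≈ 46.6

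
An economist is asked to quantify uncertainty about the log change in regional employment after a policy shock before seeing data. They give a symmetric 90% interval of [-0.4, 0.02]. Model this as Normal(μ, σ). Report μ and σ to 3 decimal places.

μ = -0.190, σ = 0.128

A symmetric 90% interval runs μ ± z·σ with z = 1.645.
Half-width = 0.21, so σ = 0.21/1.645 = 0.128.
μ is the interval midpoint, -0.190.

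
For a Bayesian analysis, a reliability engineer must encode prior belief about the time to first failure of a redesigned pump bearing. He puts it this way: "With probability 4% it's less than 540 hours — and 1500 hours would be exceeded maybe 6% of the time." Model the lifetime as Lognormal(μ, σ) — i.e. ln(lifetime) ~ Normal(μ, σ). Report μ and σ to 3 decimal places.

If T ~ Lognormal(μ,σ) then ln T ~ Normal(μ,σ), so the p-quantile of ln T is μ + z_p·σ.
ln(540) = 6.292 and ln(1500) = 7.313; z_{0.04} = -1.751, z_{0.94} = 1.555.
σ = (7.313 − 6.292)/(1.555 − (-1.751)) = 0.309.
μ = 6.292 − (-1.751)·0.309 = 6.833.

μ ≈ 6.833, σ ≈ 0.309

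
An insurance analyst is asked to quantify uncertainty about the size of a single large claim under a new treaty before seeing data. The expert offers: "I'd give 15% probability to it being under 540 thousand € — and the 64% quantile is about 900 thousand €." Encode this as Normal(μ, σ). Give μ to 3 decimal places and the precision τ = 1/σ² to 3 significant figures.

For Normal(μ,σ), the p-quantile is μ + z_p·σ. Here z_{0.15} = -1.036, z_{0.64} = 0.3585.
So 540 = μ − 1.036σ and 900 = μ + 0.3585σ.
Subtracting: σ = (900 − 540)/(0.3585 − (-1.036)) = 258.084.
Then μ = 540 − (-1.036)·258.084 = 807.487.
Precision τ = 1/σ² = 1/258.1² = 1.5e-05.

μ = 807.487, τ = 1.5e-05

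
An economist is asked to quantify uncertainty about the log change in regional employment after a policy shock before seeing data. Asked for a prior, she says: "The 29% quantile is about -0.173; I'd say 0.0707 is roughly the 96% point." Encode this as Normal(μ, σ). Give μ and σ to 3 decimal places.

For Normal(μ,σ), the p-quantile is μ + z_p·σ. Here z_{0.29} = -0.5534, z_{0.96} = 1.751.
So -0.173 = μ − 0.5534σ and 0.0707 = μ + 1.751σ.
Subtracting: σ = (0.0707 − -0.173)/(1.751 − (-0.5534)) = 0.106.
Then μ = -0.173 − (-0.5534)·0.106 = -0.114.

μ = -0.114, σ = 0.106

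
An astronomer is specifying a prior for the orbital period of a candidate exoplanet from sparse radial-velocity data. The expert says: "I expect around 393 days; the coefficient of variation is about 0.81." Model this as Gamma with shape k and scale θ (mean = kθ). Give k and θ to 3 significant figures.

For Gamma(k, scale θ): mean = kθ, variance = kθ², so CV = 1/√k.
CV = 0.81, hence k = 1/CV² = 1.52.
Then θ = mean/k = 393/1.52 = 258.

k ≈ 1.52, θ ≈ 258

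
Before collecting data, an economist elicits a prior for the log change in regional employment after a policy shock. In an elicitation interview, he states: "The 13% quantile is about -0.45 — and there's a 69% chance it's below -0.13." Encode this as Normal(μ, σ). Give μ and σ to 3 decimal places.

μ = -0.228, σ = 0.197

The p-quantile of Normal(μ,σ) is μ + z_p·σ, with z_{0.13} = -1.126 and z_{0.69} = 0.4959.
Eliminate σ: μ = (z₂·x₁ − z₁·x₂)/(z₂ − z₁) = (0.4959·-0.45 − (-1.126)·-0.13)/1.622 = -0.228.
Then σ = (x₂ − x₁)/(z₂ − z₁) = (-0.13 − -0.45)/1.622 = 0.197.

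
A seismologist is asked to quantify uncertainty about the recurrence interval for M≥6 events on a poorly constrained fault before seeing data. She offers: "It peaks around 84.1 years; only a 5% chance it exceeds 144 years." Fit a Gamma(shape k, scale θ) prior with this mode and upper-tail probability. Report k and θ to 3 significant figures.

k ≈ 10.7, θ ≈ 8.71

Gamma(k,θ) with k>1 has mode (k−1)θ, so θ = 84.1/(k−1).
Need P(X < 144) = 0.95 with θ tied to k this way. Start at k = 2, θ = 84.1: P(X<144) ≈ 0.511.
Too low — raise k to concentrate. Iterating converges to k ≈ 10.7.
Then θ = 84.1/(10.7−1) ≈ 8.71.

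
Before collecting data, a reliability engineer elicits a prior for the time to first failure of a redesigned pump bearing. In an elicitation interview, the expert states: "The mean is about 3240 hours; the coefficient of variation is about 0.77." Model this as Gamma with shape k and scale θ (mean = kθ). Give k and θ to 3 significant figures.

k ≈ 1.69, θ ≈ 1920

For Gamma(k, scale θ): mean = kθ, variance = kθ², so CV = 1/√k.
CV = 0.77, hence k = 1/CV² = 1.69.
Then θ = mean/k = 3240/1.69 = 1920.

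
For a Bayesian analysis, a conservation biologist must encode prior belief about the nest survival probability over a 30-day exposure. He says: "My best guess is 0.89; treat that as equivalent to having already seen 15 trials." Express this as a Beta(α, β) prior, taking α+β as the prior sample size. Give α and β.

α = 13.35, β = 1.65

Under the effective-sample-size interpretation, Beta(α, β) has prior mean α/(α+β) and prior sample size α+β.
So α+β = 15 and α/(α+β) = 0.89, giving α = 0.89·15 = 13.35 and β = 15 − 13.35 = 1.65.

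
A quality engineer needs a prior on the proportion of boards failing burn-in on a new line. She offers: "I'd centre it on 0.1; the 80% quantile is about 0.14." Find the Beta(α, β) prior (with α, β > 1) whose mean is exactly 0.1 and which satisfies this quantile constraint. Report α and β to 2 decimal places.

With mean 0.1 fixed, write α = 0.1s, β = 0.9s where s = α+β.
Need P(θ < 0.14) = 0.8 under Beta(0.1s, 0.9s). Normal approximation: (q−m)/√(m(1−m)/s) ≈ z_{0.8} = 0.842, so s ≈ 0.1·0.9·(0.842)²/(0.14−0.1)² = 39.8.
At s = 39.8: P(θ<0.14) ≈ 0.814. Adjusting to match 0.8 gives s ≈ 33.27.
So α = 0.1·33.27 ≈ 3.33, β = 0.9·33.27 ≈ 29.94.

α ≈ 3.33, β ≈ 29.94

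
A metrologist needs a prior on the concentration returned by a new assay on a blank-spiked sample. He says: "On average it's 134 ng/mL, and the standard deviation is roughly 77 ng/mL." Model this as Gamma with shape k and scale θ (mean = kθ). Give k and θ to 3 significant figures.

For Gamma(k, scale θ): mean = kθ, variance = kθ², so CV = 1/√k.
CV = SD/mean = 77/134 = 0.5746, hence k = 1/CV² = 3.03.
Then θ = mean/k = 134/3.03 = 44.2.

k ≈ 3.03, θ ≈ 44.2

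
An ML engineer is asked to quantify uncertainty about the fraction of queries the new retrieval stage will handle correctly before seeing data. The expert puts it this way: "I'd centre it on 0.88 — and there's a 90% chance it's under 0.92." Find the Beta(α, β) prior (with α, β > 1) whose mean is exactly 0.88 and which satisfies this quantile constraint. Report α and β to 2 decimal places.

With mean 0.88 fixed, write α = 0.88s, β = 0.12s where s = α+β.
Need P(θ < 0.92) = 0.9 under Beta(0.88s, 0.12s). Normal approximation: (q−m)/√(m(1−m)/s) ≈ z_{0.9} = 1.28, so s ≈ 0.88·0.12·(1.28)²/(0.92−0.88)² = 108.4.
At s = 108.4: P(θ<0.92) ≈ 0.913. Adjusting to match 0.9 gives s ≈ 97.82.
So α = 0.88·97.82 ≈ 86.08, β = 0.12·97.82 ≈ 11.74.

α ≈ 86.08, β ≈ 11.74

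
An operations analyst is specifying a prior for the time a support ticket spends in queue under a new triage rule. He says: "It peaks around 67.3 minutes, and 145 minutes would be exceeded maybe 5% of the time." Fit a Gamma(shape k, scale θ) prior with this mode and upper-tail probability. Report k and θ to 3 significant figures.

Gamma(k,θ) with k>1 has mode (k−1)θ, so θ = 67.3/(k−1).
Need P(X < 145) = 0.95 with θ tied to k this way. Start at k = 2, θ = 67.3: P(X<145) ≈ 0.634.
Too low — raise k to concentrate. Iterating converges to k ≈ 5.68.
Then θ = 67.3/(5.68−1) ≈ 14.4.

k ≈ 5.68, θ ≈ 14.4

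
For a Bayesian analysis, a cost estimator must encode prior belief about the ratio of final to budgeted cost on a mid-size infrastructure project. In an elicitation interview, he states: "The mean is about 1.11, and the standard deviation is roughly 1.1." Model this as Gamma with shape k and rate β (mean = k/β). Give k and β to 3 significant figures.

k ≈ 1.02, β ≈ 0.917

For Gamma(k, rate β): mean = k/β, variance = k/β², so CV = 1/√k.
CV = SD/mean = 1.1/1.11 = 0.991, hence k = 1/CV² = 1.02.
Then β = k/mean = 1.02/1.11 = 0.917.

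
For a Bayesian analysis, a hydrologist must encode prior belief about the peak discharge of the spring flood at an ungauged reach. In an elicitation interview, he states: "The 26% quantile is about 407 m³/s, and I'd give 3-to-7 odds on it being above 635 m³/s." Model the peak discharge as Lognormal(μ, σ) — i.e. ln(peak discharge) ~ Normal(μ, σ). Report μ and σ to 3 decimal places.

If T ~ Lognormal(μ,σ) then ln T ~ Normal(μ,σ), so the p-quantile of ln T is μ + z_p·σ.
ln(407) = 6.009 and ln(635) = 6.454; z_{0.26} = -0.6433, z_{0.7} = 0.5244.
σ = (6.454 − 6.009)/(0.5244 − (-0.6433)) = 0.381.
μ = 6.009 − (-0.6433)·0.381 = 6.254.

μ ≈ 6.254, σ ≈ 0.381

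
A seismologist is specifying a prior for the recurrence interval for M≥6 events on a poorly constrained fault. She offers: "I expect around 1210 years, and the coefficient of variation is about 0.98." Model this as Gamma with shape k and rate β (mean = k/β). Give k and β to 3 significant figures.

For Gamma(k, rate β): mean = k/β, variance = k/β², so CV = 1/√k.
CV = 0.98, hence k = 1/CV² = 1.04.
Then β = k/mean = 1.04/1210 = 0.000861.

k ≈ 1.04, β ≈ 0.000861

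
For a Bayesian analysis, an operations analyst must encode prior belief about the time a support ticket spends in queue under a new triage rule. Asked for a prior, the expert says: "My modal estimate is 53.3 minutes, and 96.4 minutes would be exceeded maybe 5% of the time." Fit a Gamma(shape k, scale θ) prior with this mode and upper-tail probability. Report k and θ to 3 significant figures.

k ≈ 8.94, θ ≈ 6.72

Gamma(k,θ) with k>1 has mode (k−1)θ, so θ = 53.3/(k−1).
Need P(X < 96.4) = 0.95 with θ tied to k this way. Start at k = 2, θ = 53.3: P(X<96.4) ≈ 0.540.
Too low — raise k to concentrate. Iterating converges to k ≈ 8.94.
Then θ = 53.3/(8.94−1) ≈ 6.72.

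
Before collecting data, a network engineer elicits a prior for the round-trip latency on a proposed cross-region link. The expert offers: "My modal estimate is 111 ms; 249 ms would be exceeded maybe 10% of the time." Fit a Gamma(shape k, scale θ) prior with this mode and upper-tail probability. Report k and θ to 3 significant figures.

k ≈ 3.95, θ ≈ 37.7

Gamma(k,θ) with k>1 has mode (k−1)θ, so θ = 111/(k−1).
Need P(X < 249) = 0.9 with θ tied to k this way. Start at k = 2, θ = 111: P(X<249) ≈ 0.656.
Too low — raise k to concentrate. Iterating converges to k ≈ 3.95.
Then θ = 111/(3.95−1) ≈ 37.7.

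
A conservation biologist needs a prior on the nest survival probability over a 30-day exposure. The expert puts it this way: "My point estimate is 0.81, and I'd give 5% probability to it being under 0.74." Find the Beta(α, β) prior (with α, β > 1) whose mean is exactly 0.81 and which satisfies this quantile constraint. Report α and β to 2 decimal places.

With mean 0.81 fixed, write α = 0.81s, β = 0.19s where s = α+β.
Need P(θ < 0.74) = 0.05 under Beta(0.81s, 0.19s). Normal approximation: (q−m)/√(m(1−m)/s) ≈ z_{0.05} = -1.64, so s ≈ 0.81·0.19·(-1.64)²/(0.74−0.81)² = 85.0.
At s = 85.0: P(θ<0.74) ≈ 0.058. Adjusting to match 0.05 gives s ≈ 93.51.
So α = 0.81·93.51 ≈ 75.74, β = 0.19·93.51 ≈ 17.77.

α ≈ 75.74, β ≈ 17.77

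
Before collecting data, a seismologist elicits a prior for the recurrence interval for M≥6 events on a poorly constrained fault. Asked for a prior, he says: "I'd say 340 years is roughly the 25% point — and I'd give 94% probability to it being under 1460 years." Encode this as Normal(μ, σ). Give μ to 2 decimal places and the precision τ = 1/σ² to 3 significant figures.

μ = 678.87, τ = 3.96e-06

The p-quantile of Normal(μ,σ) is μ + z_p·σ, with z_{0.25} = -0.6745 and z_{0.94} = 1.555.
Eliminate σ: μ = (z₂·x₁ − z₁·x₂)/(z₂ − z₁) = (1.555·340 − (-0.6745)·1460)/2.229 = 678.87.
Then σ = (x₂ − x₁)/(z₂ − z₁) = (1460 − 340)/2.229 = 502.41.
Precision τ = 1/σ² = 1/502.4² = 3.96e-06.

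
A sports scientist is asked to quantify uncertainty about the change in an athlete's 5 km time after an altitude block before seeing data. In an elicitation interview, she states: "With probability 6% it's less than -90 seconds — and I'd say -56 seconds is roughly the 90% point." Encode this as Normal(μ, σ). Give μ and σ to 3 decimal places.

μ = -71.362, σ = 11.987

For Normal(μ,σ), the p-quantile is μ + z_p·σ. Here z_{0.06} = -1.555, z_{0.9} = 1.282.
So -90 = μ − 1.555σ and -56 = μ + 1.282σ.
Subtracting: σ = (-56 − -90)/(1.282 − (-1.555)) = 11.987.
Then μ = -90 − (-1.555)·11.987 = -71.362.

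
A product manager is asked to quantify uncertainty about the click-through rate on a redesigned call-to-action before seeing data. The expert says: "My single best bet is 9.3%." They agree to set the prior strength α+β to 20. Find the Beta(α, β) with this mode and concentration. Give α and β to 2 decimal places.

α = 2.67, β = 17.33

For α,β > 1 the Beta mode is (α−1)/(α+β−2). With α+β = 20, the mode is (α−1)/18.
Set (α−1)/18 = 0.093 → α = 1 + 0.093·18 = 2.67.
β = 20 − α = 17.33.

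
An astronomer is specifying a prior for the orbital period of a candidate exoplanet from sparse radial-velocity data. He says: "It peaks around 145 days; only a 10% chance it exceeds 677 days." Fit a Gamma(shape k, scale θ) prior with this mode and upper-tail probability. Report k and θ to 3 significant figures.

Gamma(k,θ) with k>1 has mode (k−1)θ, so θ = 145/(k−1).
Need P(X < 677) = 0.9 with θ tied to k this way. Start at k = 2, θ = 145: P(X<677) ≈ 0.947.
Too high — lower k to spread out. Iterating converges to k ≈ 1.75.
Then θ = 145/(1.75−1) ≈ 192.

k ≈ 1.75, θ ≈ 192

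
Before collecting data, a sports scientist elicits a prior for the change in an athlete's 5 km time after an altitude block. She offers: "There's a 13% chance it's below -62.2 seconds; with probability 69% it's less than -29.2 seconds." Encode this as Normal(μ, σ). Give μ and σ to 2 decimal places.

μ = -39.29, σ = 20.34

The p-quantile of Normal(μ,σ) is μ + z_p·σ, with z_{0.13} = -1.126 and z_{0.69} = 0.4959.
Eliminate σ: μ = (z₂·x₁ − z₁·x₂)/(z₂ − z₁) = (0.4959·-62.2 − (-1.126)·-29.2)/1.622 = -39.29.
Then σ = (x₂ − x₁)/(z₂ − z₁) = (-29.2 − -62.2)/1.622 = 20.34.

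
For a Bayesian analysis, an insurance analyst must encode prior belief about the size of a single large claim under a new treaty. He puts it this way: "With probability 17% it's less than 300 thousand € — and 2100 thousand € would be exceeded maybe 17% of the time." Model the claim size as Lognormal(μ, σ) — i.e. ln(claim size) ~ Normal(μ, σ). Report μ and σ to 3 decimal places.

If T ~ Lognormal(μ,σ) then ln T ~ Normal(μ,σ), so the p-quantile of ln T is μ + z_p·σ.
ln(300) = 5.704 and ln(2100) = 7.65; z_{0.17} = -0.9542, z_{0.83} = 0.9542.
σ = (7.65 − 5.704)/(0.9542 − (-0.9542)) = 1.020.
μ = 5.704 − (-0.9542)·1.020 = 6.677.

μ ≈ 6.677, σ ≈ 1.020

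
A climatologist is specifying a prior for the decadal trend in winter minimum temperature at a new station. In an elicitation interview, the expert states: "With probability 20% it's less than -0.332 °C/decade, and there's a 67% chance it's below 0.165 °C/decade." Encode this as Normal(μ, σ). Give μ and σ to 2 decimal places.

For Normal(μ,σ), the p-quantile is μ + z_p·σ. Here z_{0.2} = -0.8416, z_{0.67} = 0.4399.
So -0.332 = μ − 0.8416σ and 0.165 = μ + 0.4399σ.
Subtracting: σ = (0.165 − -0.332)/(0.4399 − (-0.8416)) = 0.39.
Then μ = -0.332 − (-0.8416)·0.39 = -0.01.

μ = -0.01, σ = 0.39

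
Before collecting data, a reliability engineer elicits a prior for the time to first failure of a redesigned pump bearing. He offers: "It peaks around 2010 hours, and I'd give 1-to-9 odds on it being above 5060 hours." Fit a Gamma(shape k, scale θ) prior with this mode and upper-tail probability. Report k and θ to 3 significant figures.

Gamma(k,θ) with k>1 has mode (k−1)θ, so θ = 2010/(k−1).
Need P(X < 5060) = 0.9 with θ tied to k this way. Start at k = 2, θ = 2010: P(X<5060) ≈ 0.716.
Too low — raise k to concentrate. Iterating converges to k ≈ 3.25.
Then θ = 2010/(3.25−1) ≈ 892.

k ≈ 3.25, θ ≈ 892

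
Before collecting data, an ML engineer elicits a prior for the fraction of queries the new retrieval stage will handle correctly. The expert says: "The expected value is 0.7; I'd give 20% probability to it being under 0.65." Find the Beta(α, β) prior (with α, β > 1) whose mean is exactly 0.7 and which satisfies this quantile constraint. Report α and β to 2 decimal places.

With mean 0.7 fixed, write α = 0.7s, β = 0.3s where s = α+β.
Need P(θ < 0.65) = 0.2 under Beta(0.7s, 0.3s). Normal approximation: (q−m)/√(m(1−m)/s) ≈ z_{0.2} = -0.842, so s ≈ 0.7·0.3·(-0.842)²/(0.65−0.7)² = 59.5.
At s = 59.5: P(θ<0.65) ≈ 0.197. Adjusting to match 0.2 gives s ≈ 57.84.
So α = 0.7·57.84 ≈ 40.49, β = 0.3·57.84 ≈ 17.35.

α ≈ 40.49, β ≈ 17.35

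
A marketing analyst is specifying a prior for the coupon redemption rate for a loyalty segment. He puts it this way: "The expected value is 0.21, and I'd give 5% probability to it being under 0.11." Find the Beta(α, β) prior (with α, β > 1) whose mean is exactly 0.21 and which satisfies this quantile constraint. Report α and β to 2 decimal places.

α ≈ 7.62, β ≈ 28.66

With mean 0.21 fixed, write α = 0.21s, β = 0.79s where s = α+β.
Need P(θ < 0.11) = 0.05 under Beta(0.21s, 0.79s). Normal approximation: (q−m)/√(m(1−m)/s) ≈ z_{0.05} = -1.64, so s ≈ 0.21·0.79·(-1.64)²/(0.11−0.21)² = 44.9.
At s = 44.9: P(θ<0.11) ≈ 0.032. Adjusting to match 0.05 gives s ≈ 36.28.
So α = 0.21·36.28 ≈ 7.62, β = 0.79·36.28 ≈ 28.66.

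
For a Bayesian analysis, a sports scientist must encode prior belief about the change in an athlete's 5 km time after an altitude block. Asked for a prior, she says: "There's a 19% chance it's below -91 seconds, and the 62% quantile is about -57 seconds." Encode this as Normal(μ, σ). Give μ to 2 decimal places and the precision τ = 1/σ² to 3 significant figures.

μ = -65.78, τ = 0.00121

For Normal(μ,σ), the p-quantile is μ + z_p·σ. Here z_{0.19} = -0.8779, z_{0.62} = 0.3055.
So -91 = μ − 0.8779σ and -57 = μ + 0.3055σ.
Subtracting: σ = (-57 − -91)/(0.3055 − (-0.8779)) = 28.73.
Then μ = -91 − (-0.8779)·28.73 = -65.78.
Precision τ = 1/σ² = 1/28.73² = 0.00121.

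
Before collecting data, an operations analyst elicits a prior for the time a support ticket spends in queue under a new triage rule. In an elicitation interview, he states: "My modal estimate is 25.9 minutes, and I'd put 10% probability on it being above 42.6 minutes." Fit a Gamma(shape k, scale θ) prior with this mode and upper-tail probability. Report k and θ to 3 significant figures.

Gamma(k,θ) with k>1 has mode (k−1)θ, so θ = 25.9/(k−1).
Need P(X < 42.6) = 0.9 with θ tied to k this way. Start at k = 2, θ = 25.9: P(X<42.6) ≈ 0.489.
Too low — raise k to concentrate. Iterating converges to k ≈ 8.62.
Then θ = 25.9/(8.62−1) ≈ 3.4.

k ≈ 8.62, θ ≈ 3.4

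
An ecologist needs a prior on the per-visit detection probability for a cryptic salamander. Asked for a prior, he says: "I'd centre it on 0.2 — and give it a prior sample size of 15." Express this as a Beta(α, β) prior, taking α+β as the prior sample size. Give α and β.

α = 3, β = 12

Under the effective-sample-size interpretation, Beta(α, β) has prior mean α/(α+β) and prior sample size α+β.
So α+β = 15 and α/(α+β) = 0.2, giving α = 0.2·15 = 3 and β = 15 − 3 = 12.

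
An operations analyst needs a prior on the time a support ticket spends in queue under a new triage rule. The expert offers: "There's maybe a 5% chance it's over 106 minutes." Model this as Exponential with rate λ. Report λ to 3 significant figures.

P(T > 106.0) = e^(−λ·106.0) = 0.05, so λ = −ln(0.05)/106.0 = 0.0283.

λ ≈ 0.0283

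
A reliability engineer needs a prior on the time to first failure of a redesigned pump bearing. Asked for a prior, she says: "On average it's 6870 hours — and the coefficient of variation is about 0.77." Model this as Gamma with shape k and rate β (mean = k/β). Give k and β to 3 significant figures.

k ≈ 1.69, β ≈ 0.000246

For Gamma(k, rate β): mean = k/β, variance = k/β², so CV = 1/√k.
CV = 0.77, hence k = 1/CV² = 1.69.
Then β = k/mean = 1.69/6870 = 0.000246.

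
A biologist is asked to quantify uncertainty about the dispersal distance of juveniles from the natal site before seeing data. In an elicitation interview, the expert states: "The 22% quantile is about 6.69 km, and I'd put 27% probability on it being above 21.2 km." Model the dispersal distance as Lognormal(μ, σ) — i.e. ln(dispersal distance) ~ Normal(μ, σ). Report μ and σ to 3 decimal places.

μ ≈ 2.544, σ ≈ 0.833

If T ~ Lognormal(μ,σ) then ln T ~ Normal(μ,σ), so the p-quantile of ln T is μ + z_p·σ.
ln(6.69) = 1.901 and ln(21.2) = 3.054; z_{0.22} = -0.7722, z_{0.73} = 0.6128.
σ = (3.054 − 1.901)/(0.6128 − (-0.7722)) = 0.833.
μ = 1.901 − (-0.7722)·0.833 = 2.544.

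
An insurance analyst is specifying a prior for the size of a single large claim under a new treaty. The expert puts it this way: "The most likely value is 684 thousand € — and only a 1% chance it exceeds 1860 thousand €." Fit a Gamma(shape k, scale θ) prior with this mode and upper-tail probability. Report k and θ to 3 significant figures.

k ≈ 5.6, θ ≈ 149

Gamma(k,θ) with k>1 has mode (k−1)θ, so θ = 684/(k−1).
Need P(X < 1860) = 0.99 with θ tied to k this way. Start at k = 2, θ = 684: P(X<1860) ≈ 0.755.
Too low — raise k to concentrate. Iterating converges to k ≈ 5.6.
Then θ = 684/(5.6−1) ≈ 149.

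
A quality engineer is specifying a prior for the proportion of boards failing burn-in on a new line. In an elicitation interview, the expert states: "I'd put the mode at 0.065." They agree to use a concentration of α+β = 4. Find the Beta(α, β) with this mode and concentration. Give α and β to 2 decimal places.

For α,β > 1 the Beta mode is (α−1)/(α+β−2). With α+β = 4, the mode is (α−1)/2.
Set (α−1)/2 = 0.065 → α = 1 + 0.065·2 = 1.13.
β = 4 − α = 2.87.

α = 1.13, β = 2.87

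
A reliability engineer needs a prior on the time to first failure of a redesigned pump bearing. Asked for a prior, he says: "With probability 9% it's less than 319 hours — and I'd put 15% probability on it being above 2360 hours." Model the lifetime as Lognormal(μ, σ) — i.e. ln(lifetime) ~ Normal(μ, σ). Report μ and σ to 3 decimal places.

If T ~ Lognormal(μ,σ) then ln T ~ Normal(μ,σ), so the p-quantile of ln T is μ + z_p·σ.
ln(319) = 5.765 and ln(2360) = 7.766; z_{0.09} = -1.341, z_{0.85} = 1.036.
σ = (7.766 − 5.765)/(1.036 − (-1.341)) = 0.842.
μ = 5.765 − (-1.341)·0.842 = 6.894.

μ ≈ 6.894, σ ≈ 0.842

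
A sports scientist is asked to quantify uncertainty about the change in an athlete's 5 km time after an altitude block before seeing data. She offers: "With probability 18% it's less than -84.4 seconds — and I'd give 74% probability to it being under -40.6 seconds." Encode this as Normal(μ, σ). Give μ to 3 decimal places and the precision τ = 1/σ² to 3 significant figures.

The p-quantile of Normal(μ,σ) is μ + z_p·σ, with z_{0.18} = -0.9154 and z_{0.74} = 0.6433.
Eliminate σ: μ = (z₂·x₁ − z₁·x₂)/(z₂ − z₁) = (0.6433·-84.4 − (-0.9154)·-40.6)/1.559 = -58.678.
Then σ = (x₂ − x₁)/(z₂ − z₁) = (-40.6 − -84.4)/1.559 = 28.100.
Precision τ = 1/σ² = 1/28.1² = 0.00127.

μ = -58.678, τ = 0.00127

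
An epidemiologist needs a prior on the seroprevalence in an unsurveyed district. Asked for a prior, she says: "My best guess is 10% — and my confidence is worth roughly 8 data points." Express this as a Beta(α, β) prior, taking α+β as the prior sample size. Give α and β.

α = 0.8, β = 7.2

Under the effective-sample-size interpretation, Beta(α, β) has prior mean α/(α+β) and prior sample size α+β.
So α+β = 8 and α/(α+β) = 0.1, giving α = 0.1·8 = 0.8 and β = 8 − 0.8 = 7.2.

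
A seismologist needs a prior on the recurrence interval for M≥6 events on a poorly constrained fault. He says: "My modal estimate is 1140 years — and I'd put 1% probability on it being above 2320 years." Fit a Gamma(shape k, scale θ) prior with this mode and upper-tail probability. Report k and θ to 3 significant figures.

k ≈ 10.7, θ ≈ 118

Gamma(k,θ) with k>1 has mode (k−1)θ, so θ = 1140/(k−1).
Need P(X < 2320) = 0.99 with θ tied to k this way. Start at k = 2, θ = 1140: P(X<2320) ≈ 0.603.
Too low — raise k to concentrate. Iterating converges to k ≈ 10.7.
Then θ = 1140/(10.7−1) ≈ 118.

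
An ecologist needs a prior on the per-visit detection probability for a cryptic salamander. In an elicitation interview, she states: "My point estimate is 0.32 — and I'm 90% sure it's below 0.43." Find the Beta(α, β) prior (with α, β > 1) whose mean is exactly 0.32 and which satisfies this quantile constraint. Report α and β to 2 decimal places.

With mean 0.32 fixed, write α = 0.32s, β = 0.68s where s = α+β.
Need P(θ < 0.43) = 0.9 under Beta(0.32s, 0.68s). Normal approximation: (q−m)/√(m(1−m)/s) ≈ z_{0.9} = 1.28, so s ≈ 0.32·0.68·(1.28)²/(0.43−0.32)² = 29.5.
At s = 29.5: P(θ<0.43) ≈ 0.897. Adjusting to match 0.9 gives s ≈ 30.49.
So α = 0.32·30.49 ≈ 9.76, β = 0.68·30.49 ≈ 20.74.

α ≈ 9.76, β ≈ 20.74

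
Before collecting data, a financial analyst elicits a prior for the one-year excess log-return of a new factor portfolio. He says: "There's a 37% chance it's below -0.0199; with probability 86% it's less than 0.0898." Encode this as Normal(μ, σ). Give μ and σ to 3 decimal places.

For Normal(μ,σ), the p-quantile is μ + z_p·σ. Here z_{0.37} = -0.3319, z_{0.86} = 1.08.
So -0.0199 = μ − 0.3319σ and 0.0898 = μ + 1.08σ.
Subtracting: σ = (0.0898 − -0.0199)/(1.08 − (-0.3319)) = 0.078.
Then μ = -0.0199 − (-0.3319)·0.078 = 0.006.

μ = 0.006, σ = 0.078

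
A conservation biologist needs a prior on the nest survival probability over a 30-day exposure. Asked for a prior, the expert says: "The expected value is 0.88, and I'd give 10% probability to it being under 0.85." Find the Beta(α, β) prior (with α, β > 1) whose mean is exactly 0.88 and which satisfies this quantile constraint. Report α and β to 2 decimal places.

With mean 0.88 fixed, write α = 0.88s, β = 0.12s where s = α+β.
Need P(θ < 0.85) = 0.1 under Beta(0.88s, 0.12s). Normal approximation: (q−m)/√(m(1−m)/s) ≈ z_{0.1} = -1.28, so s ≈ 0.88·0.12·(-1.28)²/(0.85−0.88)² = 192.7.
At s = 192.7: P(θ<0.85) ≈ 0.105. Adjusting to match 0.1 gives s ≈ 201.62.
So α = 0.88·201.62 ≈ 177.42, β = 0.12·201.62 ≈ 24.19.

α ≈ 177.42, β ≈ 24.19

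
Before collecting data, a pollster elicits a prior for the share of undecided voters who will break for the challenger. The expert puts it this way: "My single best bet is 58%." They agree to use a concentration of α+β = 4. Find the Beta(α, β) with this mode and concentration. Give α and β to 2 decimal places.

For α,β > 1 the Beta mode is (α−1)/(α+β−2). With α+β = 4, the mode is (α−1)/2.
Set (α−1)/2 = 0.58 → α = 1 + 0.58·2 = 2.16.
β = 4 − α = 1.84.

α = 2.16, β = 1.84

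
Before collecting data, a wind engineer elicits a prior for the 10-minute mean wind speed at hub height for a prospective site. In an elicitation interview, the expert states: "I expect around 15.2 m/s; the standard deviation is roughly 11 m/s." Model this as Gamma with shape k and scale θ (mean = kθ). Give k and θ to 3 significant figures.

For Gamma(k, scale θ): mean = kθ, variance = kθ², so CV = 1/√k.
CV = SD/mean = 11/15.2 = 0.7237, hence k = 1/CV² = 1.91.
Then θ = mean/k = 15.2/1.91 = 7.96.

k ≈ 1.91, θ ≈ 7.96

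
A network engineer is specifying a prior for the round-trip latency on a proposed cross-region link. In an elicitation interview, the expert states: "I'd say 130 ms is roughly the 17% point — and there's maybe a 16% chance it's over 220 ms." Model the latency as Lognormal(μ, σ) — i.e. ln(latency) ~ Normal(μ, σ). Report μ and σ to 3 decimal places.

μ ≈ 5.125, σ ≈ 0.270

If T ~ Lognormal(μ,σ) then ln T ~ Normal(μ,σ), so the p-quantile of ln T is μ + z_p·σ.
ln(130) = 4.868 and ln(220) = 5.394; z_{0.17} = -0.9542, z_{0.84} = 0.9945.
σ = (5.394 − 4.868)/(0.9945 − (-0.9542)) = 0.270.
μ = 4.868 − (-0.9542)·0.270 = 5.125.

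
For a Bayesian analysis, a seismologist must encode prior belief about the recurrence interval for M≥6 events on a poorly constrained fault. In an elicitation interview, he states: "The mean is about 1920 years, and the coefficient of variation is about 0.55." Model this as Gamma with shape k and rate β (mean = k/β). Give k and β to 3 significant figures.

For Gamma(k, rate β): mean = k/β, variance = k/β², so CV = 1/√k.
CV = 0.55, hence k = 1/CV² = 3.31.
Then β = k/mean = 3.31/1920 = 0.00172.

k ≈ 3.31, β ≈ 0.00172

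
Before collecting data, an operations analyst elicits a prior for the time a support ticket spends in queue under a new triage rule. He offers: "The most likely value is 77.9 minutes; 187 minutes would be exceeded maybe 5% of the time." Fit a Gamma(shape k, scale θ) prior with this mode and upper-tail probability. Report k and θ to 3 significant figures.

Gamma(k,θ) with k>1 has mode (k−1)θ, so θ = 77.9/(k−1).
Need P(X < 187) = 0.95 with θ tied to k this way. Start at k = 2, θ = 77.9: P(X<187) ≈ 0.692.
Too low — raise k to concentrate. Iterating converges to k ≈ 4.56.
Then θ = 77.9/(4.56−1) ≈ 21.9.

k ≈ 4.56, θ ≈ 21.9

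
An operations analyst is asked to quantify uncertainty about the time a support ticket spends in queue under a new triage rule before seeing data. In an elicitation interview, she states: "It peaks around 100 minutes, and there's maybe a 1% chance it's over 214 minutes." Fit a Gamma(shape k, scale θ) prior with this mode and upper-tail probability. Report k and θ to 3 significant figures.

k ≈ 9.38, θ ≈ 11.9

Gamma(k,θ) with k>1 has mode (k−1)θ, so θ = 100/(k−1).
Need P(X < 214) = 0.99 with θ tied to k this way. Start at k = 2, θ = 100: P(X<214) ≈ 0.631.
Too low — raise k to concentrate. Iterating converges to k ≈ 9.38.
Then θ = 100/(9.38−1) ≈ 11.9.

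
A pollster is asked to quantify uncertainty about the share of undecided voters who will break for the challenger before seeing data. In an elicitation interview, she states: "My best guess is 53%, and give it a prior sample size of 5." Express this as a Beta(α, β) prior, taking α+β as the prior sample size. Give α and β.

α = 2.65, β = 2.35

Under the effective-sample-size interpretation, Beta(α, β) has prior mean α/(α+β) and prior sample size α+β.
So α+β = 5 and α/(α+β) = 0.53, giving α = 0.53·5 = 2.65 and β = 5 − 2.65 = 2.35.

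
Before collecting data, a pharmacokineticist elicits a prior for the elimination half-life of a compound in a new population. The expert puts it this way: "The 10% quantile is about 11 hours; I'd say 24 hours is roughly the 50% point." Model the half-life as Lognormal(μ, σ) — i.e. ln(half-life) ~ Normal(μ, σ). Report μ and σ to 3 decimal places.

μ ≈ 3.178, σ ≈ 0.609

If T ~ Lognormal(μ,σ) then ln T ~ Normal(μ,σ), so the p-quantile of ln T is μ + z_p·σ.
ln(11) = 2.398 and ln(24) = 3.178; z_{0.1} = -1.282, z_{0.5} = 0.
σ = (3.178 − 2.398)/(0 − (-1.282)) = 0.609.
μ = 2.398 − (-1.282)·0.609 = 3.178.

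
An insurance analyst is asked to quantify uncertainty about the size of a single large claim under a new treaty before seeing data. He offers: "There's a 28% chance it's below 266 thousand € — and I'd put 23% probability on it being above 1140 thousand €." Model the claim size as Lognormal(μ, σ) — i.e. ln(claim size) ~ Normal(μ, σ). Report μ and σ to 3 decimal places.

μ ≈ 6.225, σ ≈ 1.101

If T ~ Lognormal(μ,σ) then ln T ~ Normal(μ,σ), so the p-quantile of ln T is μ + z_p·σ.
ln(266) = 5.583 and ln(1140) = 7.039; z_{0.28} = -0.5828, z_{0.77} = 0.7388.
σ = (7.039 − 5.583)/(0.7388 − (-0.5828)) = 1.101.
μ = 5.583 − (-0.5828)·1.101 = 6.225.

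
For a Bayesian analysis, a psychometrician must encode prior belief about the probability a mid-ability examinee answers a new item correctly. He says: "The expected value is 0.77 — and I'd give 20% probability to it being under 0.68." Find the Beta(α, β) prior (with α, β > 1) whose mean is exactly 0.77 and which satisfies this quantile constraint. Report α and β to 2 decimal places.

α ≈ 10.71, β ≈ 3.20

With mean 0.77 fixed, write α = 0.77s, β = 0.23s where s = α+β.
Need P(θ < 0.68) = 0.2 under Beta(0.77s, 0.23s). Normal approximation: (q−m)/√(m(1−m)/s) ≈ z_{0.2} = -0.842, so s ≈ 0.77·0.23·(-0.842)²/(0.68−0.77)² = 15.5.
At s = 15.5: P(θ<0.68) ≈ 0.190. Adjusting to match 0.2 gives s ≈ 13.91.
So α = 0.77·13.91 ≈ 10.71, β = 0.23·13.91 ≈ 3.20.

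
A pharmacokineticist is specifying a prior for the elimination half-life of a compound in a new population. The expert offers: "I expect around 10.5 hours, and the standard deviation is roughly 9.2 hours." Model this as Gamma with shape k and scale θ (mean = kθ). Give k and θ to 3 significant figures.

k ≈ 1.3, θ ≈ 8.06

For Gamma(k, scale θ): mean = kθ, variance = kθ², so CV = 1/√k.
CV = SD/mean = 9.2/10.5 = 0.8762, hence k = 1/CV² = 1.3.
Then θ = mean/k = 10.5/1.3 = 8.06.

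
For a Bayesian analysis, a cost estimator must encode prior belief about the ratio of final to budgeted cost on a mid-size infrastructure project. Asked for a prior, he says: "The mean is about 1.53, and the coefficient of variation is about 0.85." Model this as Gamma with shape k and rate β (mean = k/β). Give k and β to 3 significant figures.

For Gamma(k, rate β): mean = k/β, variance = k/β², so CV = 1/√k.
CV = 0.85, hence k = 1/CV² = 1.38.
Then β = k/mean = 1.38/1.53 = 0.905.

k ≈ 1.38, β ≈ 0.905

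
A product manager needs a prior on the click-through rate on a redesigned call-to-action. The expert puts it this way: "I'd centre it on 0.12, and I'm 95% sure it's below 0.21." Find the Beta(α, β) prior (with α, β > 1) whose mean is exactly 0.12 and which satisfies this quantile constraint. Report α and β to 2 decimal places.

α ≈ 5.12, β ≈ 37.52

With mean 0.12 fixed, write α = 0.12s, β = 0.88s where s = α+β.
Need P(θ < 0.21) = 0.95 under Beta(0.12s, 0.88s). Normal approximation: (q−m)/√(m(1−m)/s) ≈ z_{0.95} = 1.64, so s ≈ 0.12·0.88·(1.64)²/(0.21−0.12)² = 35.3.
At s = 35.3: P(θ<0.21) ≈ 0.935. Adjusting to match 0.95 gives s ≈ 42.63.
So α = 0.12·42.63 ≈ 5.12, β = 0.88·42.63 ≈ 37.52.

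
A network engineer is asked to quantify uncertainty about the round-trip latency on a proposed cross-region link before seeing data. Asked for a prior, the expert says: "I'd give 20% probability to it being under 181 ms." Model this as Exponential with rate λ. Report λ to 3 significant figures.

P(T < 181.0) = 1 − e^(−λ·181.0) = 0.2, so λ = −ln(1−0.2)/181.0 = −ln(0.8)/181.0 = 0.00123.

λ ≈ 0.00123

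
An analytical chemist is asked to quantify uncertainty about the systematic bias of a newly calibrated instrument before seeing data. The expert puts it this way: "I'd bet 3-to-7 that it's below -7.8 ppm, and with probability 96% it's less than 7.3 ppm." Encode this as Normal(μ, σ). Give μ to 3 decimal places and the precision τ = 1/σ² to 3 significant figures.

The p-quantile of Normal(μ,σ) is μ + z_p·σ, with z_{0.3} = -0.5244 and z_{0.96} = 1.751.
Eliminate σ: μ = (z₂·x₁ − z₁·x₂)/(z₂ − z₁) = (1.751·-7.8 − (-0.5244)·7.3)/2.275 = -4.319.
Then σ = (x₂ − x₁)/(z₂ − z₁) = (7.3 − -7.8)/2.275 = 6.637.
Precision τ = 1/σ² = 1/6.637² = 0.0227.

μ = -4.319, τ = 0.0227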